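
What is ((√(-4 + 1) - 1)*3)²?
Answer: 9*(1 - I*√3)² ≈ -18.0 - 31.177*I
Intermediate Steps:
((√(-4 + 1) - 1)*3)² = ((√(-3) - 1)*3)² = ((I*√3 - 1)*3)² = ((-1 + I*√3)*3)² = (-3 + 3*I*√3)²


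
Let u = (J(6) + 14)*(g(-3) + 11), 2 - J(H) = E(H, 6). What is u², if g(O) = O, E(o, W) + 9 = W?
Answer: 23104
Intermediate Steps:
E(o, W) = -9 + W
J(H) = 5 (J(H) = 2 - (-9 + 6) = 2 - 1*(-3) = 2 + 3 = 5)
u = 152 (u = (5 + 14)*(-3 + 11) = 19*8 = 152)
u² = 152² = 23104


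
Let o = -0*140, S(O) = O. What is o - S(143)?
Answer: -143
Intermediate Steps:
o = 0 (o = -10*0 = 0)
o - S(143) = 0 - 1*143 = 0 - 143 = -143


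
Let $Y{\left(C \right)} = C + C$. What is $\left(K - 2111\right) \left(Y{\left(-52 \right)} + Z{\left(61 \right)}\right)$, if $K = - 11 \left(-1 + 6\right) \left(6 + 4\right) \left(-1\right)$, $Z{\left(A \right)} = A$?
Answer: $67123$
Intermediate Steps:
$Y{\left(C \right)} = 2 C$
$K = 550$ ($K = \left(-11\right) 5 \cdot 10 \left(-1\right) = \left(-55\right) \left(-10\right) = 550$)
$\left(K - 2111\right) \left(Y{\left(-52 \right)} + Z{\left(61 \right)}\right) = \left(550 - 2111\right) \left(2 \left(-52\right) + 61\right) = - 1561 \left(-104 + 61\right) = \left(-1561\right) \left(-43\right) = 67123$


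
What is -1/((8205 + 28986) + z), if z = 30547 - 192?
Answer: -1/67546 ≈ -1.4805e-5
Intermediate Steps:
z = 30355
-1/((8205 + 28986) + z) = -1/((8205 + 28986) + 30355) = -1/(37191 + 30355) = -1/67546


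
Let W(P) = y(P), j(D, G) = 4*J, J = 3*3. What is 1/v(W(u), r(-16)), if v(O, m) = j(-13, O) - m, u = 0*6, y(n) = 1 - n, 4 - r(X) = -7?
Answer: 1/25 ≈ 0.040000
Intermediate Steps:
J = 9
j(D, G) = 36 (j(D, G) = 4*9 = 36)
r(X) = 11 (r(X) = 4 - 1*(-7) = 4 + 7 = 11)
u = 0
W(P) = 1 - P
v(O, m) = 36 - m
1/v(W(u), r(-16)) = 1/(36 - 1*11) = 1/(36 - 11) = 1/25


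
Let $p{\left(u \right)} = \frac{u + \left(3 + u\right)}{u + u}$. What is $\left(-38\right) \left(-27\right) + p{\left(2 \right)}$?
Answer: $\frac{4111}{4} \approx 1027.8$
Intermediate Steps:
$p{\left(u \right)} = \frac{3 + 2 u}{2 u}$
$\left(-38\right) \left(-27\right) + p{\left(2 \right)} = \left(-38\right) \left(-27\right) + \frac{\frac{3}{2} + 2}{2} = 1026 + \frac{1}{2} \cdot \frac{7}{2} = 1026 + \frac{7}{4} = \frac{4111}{4}$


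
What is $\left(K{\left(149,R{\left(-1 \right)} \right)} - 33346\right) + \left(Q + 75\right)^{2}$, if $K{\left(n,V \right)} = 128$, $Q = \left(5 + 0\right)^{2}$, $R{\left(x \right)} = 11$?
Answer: $-23218$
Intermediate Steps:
$Q = 25$ ($Q = 5^{2} = 25$)
$\left(K{\left(149,R{\left(-1 \right)} \right)} - 33346\right) + \left(Q + 75\right)^{2} = \left(128 - 33346\right) + \left(25 + 75\right)^{2} = -33218 + 100^{2} = -33218 + 10000 = -23218$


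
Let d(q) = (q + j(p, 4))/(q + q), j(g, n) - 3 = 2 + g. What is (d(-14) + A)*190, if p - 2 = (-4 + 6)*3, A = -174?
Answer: -462745/14 ≈ -33053.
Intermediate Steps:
p = 8 (p = 2 + (-4 + 6)*3 = 2 + 2*3 = 2 + 6 = 8)
j(g, n) = 5 + g (j(g, n) = 3 + (2 + g) = 5 + g)
d(q) = (13 + q)/(2*q) (d(q) = (q + (5 + 8))/(q + q) = (q + 13)/((2*q)) = (13 + q)*(1/(2*q)) = (13 + q)/(2*q))
(d(-14) + A)*190 = ((1/2)*(13 - 14)/(-14) - 174)*190 = ((1/2)*(-1/14)*(-1) - 174)*190 = (1/28 - 174)*190 = -4871/28*190 = -462745/14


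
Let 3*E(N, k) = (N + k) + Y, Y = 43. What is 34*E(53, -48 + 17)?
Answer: 2210/3 ≈ 736.67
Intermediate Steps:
E(N, k) = 43/3 + N/3 + k/3 (E(N, k) = ((N + k) + 43)/3 = (43 + N + k)/3 = 43/3 + N/3 + k/3)
34*E(53, -48 + 17) = 34*(43/3 + (⅓)*53 + (-48 + 17)/3) = 34*(43/3 + 53/3 + (⅓)*(-31)) = 34*(43/3 + 53/3 - 31/3) = 34*(65/3) = 2210/3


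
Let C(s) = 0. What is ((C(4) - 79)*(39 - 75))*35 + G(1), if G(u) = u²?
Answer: 99541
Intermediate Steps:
((C(4) - 79)*(39 - 75))*35 + G(1) = ((0 - 79)*(39 - 75))*35 + 1² = -79*(-36)*35 + 1 = 2844*35 + 1 = 99540 + 1 = 99541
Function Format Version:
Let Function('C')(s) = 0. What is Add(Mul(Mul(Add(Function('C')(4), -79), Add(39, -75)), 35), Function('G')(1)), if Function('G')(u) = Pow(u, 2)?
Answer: 99541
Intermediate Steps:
Add(Mul(Mul(Add(Function('C')(4), -79), Add(39, -75)), 35), Function('G')(1)) = Add(Mul(Mul(Add(0, -79), Add(39, -75)), 35), Pow(1, 2)) = Add(Mul(Mul(-79, -36), 35), 1) = Add(Mul(2844, 35), 1) = Add(99540, 1) = 99541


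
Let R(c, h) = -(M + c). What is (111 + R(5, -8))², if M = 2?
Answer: 10816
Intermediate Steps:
R(c, h) = -2 - c (R(c, h) = -(2 + c) = -2 - c)
(111 + R(5, -8))² = (111 + (-2 - 1*5))² = (111 + (-2 - 5))² = (111 - 7)² = 104² = 10816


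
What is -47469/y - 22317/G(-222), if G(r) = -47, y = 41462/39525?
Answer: -87256667121/1948714 ≈ -44777.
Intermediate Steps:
y = 41462/39525 (y = 41462*(1/39525) = 41462/39525 ≈ 1.0490)
-47469/y - 22317/G(-222) = -47469/41462/39525 - 22317/(-47) = -47469*39525/41462 - 22317*(-1/47) = -1876212225/41462 + 22317/47 = -87256667121/1948714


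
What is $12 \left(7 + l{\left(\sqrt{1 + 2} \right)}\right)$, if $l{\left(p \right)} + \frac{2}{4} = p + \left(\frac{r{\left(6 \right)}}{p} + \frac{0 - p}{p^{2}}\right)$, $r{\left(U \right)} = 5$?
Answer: $78 + 28 \sqrt{3} \approx 126.5$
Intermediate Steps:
$l{\left(p \right)} = - \frac{1}{2} + p + \frac{4}{p}$ ($l{\left(p \right)} = - \frac{1}{2} + \left(p + \left(\frac{5}{p} + \frac{0 - p}{p^{2}}\right)\right) = - \frac{1}{2} + \left(p + \left(\frac{5}{p} + \frac{\left(-1\right) p}{p^{2}}\right)\right) = - \frac{1}{2} + \left(p + \left(\frac{5}{p} - \frac{1}{p}\right)\right) = - \frac{1}{2} + \left(p + \frac{4}{p}\right) = - \frac{1}{2} + p + \frac{4}{p}$)
$12 \left(7 + l{\left(\sqrt{1 + 2} \right)}\right) = 12 \left(7 + \left(- \frac{1}{2} + \sqrt{1 + 2} + \frac{4}{\sqrt{1 + 2}}\right)\right) = 12 \left(7 + \left(- \frac{1}{2} + \sqrt{3} + \frac{4}{\sqrt{3}}\right)\right) = 12 \left(7 + \left(- \frac{1}{2} + \sqrt{3} + 4 \frac{\sqrt{3}}{3}\right)\right) = 12 \left(7 + \left(- \frac{1}{2} + \sqrt{3} + \frac{4 \sqrt{3}}{3}\right)\right) = 12 \left(7 - \left(\frac{1}{2} - \frac{7 \sqrt{3}}{3}\right)\right) = 12 \left(\frac{13}{2} + \frac{7 \sqrt{3}}{3}\right) = 78 + 28 \sqrt{3}$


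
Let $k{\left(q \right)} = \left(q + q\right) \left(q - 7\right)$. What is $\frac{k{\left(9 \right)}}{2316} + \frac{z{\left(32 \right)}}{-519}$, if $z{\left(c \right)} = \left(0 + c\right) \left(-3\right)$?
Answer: $\frac{6695}{33389} \approx 0.20052$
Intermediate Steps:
$z{\left(c \right)} = - 3 c$ ($z{\left(c \right)} = c \left(-3\right) = - 3 c$)
$k{\left(q \right)} = 2 q \left(-7 + q\right)$
$\frac{k{\left(9 \right)}}{2316} + \frac{z{\left(32 \right)}}{-519} = \frac{2 \cdot 9 \left(-7 + 9\right)}{2316} + \frac{\left(-3\right) 32}{-519} = 2 \cdot 9 \cdot 2 \cdot \frac{1}{2316} - - \frac{32}{173} = 36 \cdot \frac{1}{2316} + \frac{32}{173} = \frac{3}{193} + \frac{32}{173} = \frac{6695}{33389}$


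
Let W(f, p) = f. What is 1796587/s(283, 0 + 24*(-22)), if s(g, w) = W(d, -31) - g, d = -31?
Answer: -1796587/314 ≈ -5721.6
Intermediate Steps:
s(g, w) = -31 - g
1796587/s(283, 0 + 24*(-22)) = 1796587/(-31 - 1*283) = 1796587/(-31 - 283) = 1796587/(-314) = 1796587*(-1/314) = -1796587/314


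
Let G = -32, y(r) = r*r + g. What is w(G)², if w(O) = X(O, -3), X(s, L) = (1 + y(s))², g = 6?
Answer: 1129886087521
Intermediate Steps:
y(r) = 6 + r² (y(r) = r*r + 6 = r² + 6 = 6 + r²)
X(s, L) = (7 + s²)² (X(s, L) = (1 + (6 + s²))² = (7 + s²)²)
w(O) = (7 + O²)²
w(G)² = ((7 + (-32)²)²)² = ((7 + 1024)²)² = (1031²)² = 1062961² = 1129886087521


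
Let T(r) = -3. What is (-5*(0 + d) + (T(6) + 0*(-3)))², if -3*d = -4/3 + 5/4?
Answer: 12769/1296 ≈ 9.8526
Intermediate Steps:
d = 1/36 (d = -(-4/3 + 5/4)/3 = -⅓*(-1/12) = 1/36 ≈ 0.027778)
(-5*(0 + d) + (T(6) + 0*(-3)))² = (-5*(0 + 1/36) + (-3 + 0*(-3)))² = (-5*1/36 + (-3 + 0))² = (-5/36 - 3)² = (-113/36)² = 12769/1296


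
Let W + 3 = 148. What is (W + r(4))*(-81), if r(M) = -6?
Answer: -11259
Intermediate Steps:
W = 145 (W = -3 + 148 = 145)
(W + r(4))*(-81) = (145 - 6)*(-81) = 139*(-81) = -11259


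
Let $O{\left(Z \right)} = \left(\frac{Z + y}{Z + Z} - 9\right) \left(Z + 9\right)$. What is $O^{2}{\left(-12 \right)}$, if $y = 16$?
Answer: $\frac{3025}{4} \approx 756.25$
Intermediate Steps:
$O{\left(Z \right)} = \left(-9 + \frac{16 + Z}{2 Z}\right) \left(9 + Z\right)$ ($O{\left(Z \right)} = \left(\frac{Z + 16}{Z + Z} - 9\right) \left(Z + 9\right) = \left(\frac{16 + Z}{2 Z} - 9\right) \left(9 + Z\right) = \left(-9 + \frac{16 + Z}{2 Z}\right) \left(9 + Z\right)$)
$O^{2}{\left(-12 \right)} = \left(\frac{144 - - 12 \left(137 + 17 \left(-12\right)\right)}{2 \left(-12\right)}\right)^{2} = \left(\frac{1}{2} \left(- \frac{1}{12}\right) \left(144 - - 12 \left(137 - 204\right)\right)\right)^{2} = \left(\frac{1}{2} \left(- \frac{1}{12}\right) \left(144 - \left(-12\right) \left(-67\right)\right)\right)^{2} = \left(\frac{1}{2} \left(- \frac{1}{12}\right) \left(144 - 804\right)\right)^{2} = \left(\frac{1}{2} \left(- \frac{1}{12}\right) \left(-660\right)\right)^{2} = \left(\frac{55}{2}\right)^{2} = \frac{3025}{4}$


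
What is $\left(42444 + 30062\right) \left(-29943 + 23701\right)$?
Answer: $-452582452$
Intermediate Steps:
$\left(42444 + 30062\right) \left(-29943 + 23701\right) = 72506 \left(-6242\right) = -452582452$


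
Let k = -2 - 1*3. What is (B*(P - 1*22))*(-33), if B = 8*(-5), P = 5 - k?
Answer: -15840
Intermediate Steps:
k = -5 (k = -2 - 3 = -5)
P = 10 (P = 5 - 1*(-5) = 5 + 5 = 10)
B = -40
(B*(P - 1*22))*(-33) = -40*(10 - 1*22)*(-33) = -40*(10 - 22)*(-33) = -40*(-12)*(-33) = 480*(-33) = -15840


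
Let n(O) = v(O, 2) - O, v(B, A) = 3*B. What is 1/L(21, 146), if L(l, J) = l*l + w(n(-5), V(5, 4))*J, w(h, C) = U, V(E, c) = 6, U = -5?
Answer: -1/289 ≈ -0.0034602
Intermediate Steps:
n(O) = 2*O (n(O) = 3*O - O = 2*O)
w(h, C) = -5
L(l, J) = l² - 5*J (L(l, J) = l*l - 5*J = l² - 5*J)
1/L(21, 146) = 1/(21² - 5*146) = 1/(441 - 730) = 1/(-289) = -1/289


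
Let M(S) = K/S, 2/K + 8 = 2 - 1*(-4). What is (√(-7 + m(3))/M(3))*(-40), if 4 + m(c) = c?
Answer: 240*I*√2 ≈ 339.41*I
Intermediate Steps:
m(c) = -4 + c
K = -1 (K = 2/(-8 + (2 - 1*(-4))) = 2/(-8 + (2 + 4)) = 2/(-8 + 6) = 2/(-2) = 2*(-½) = -1)
M(S) = -1/S
(√(-7 + m(3))/M(3))*(-40) = (√(-7 + (-4 + 3))/((-1/3)))*(-40) = (√(-7 - 1)/((-1*⅓)))*(-40) = (√(-8)/(-⅓))*(-40) = -6*I*√2*(-40) = 240*I*√2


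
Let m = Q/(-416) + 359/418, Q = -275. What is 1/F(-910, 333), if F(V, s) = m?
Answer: 86944/132147 ≈ 0.65793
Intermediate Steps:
m = 132147/86944 (m = -275/(-416) + 359/418 = -275*(-1/416) + 359*(1/418) = 275/416 + 359/418 = 132147/86944 ≈ 1.5199)
F(V, s) = 132147/86944
1/F(-910, 333) = 1/(132147/86944) = 86944/132147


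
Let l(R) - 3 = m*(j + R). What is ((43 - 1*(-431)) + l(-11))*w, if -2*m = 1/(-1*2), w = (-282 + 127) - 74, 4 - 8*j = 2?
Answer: -1737881/16 ≈ -1.0862e+5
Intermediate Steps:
j = 1/4 (j = 1/2 - 1/8*2 = 1/2 - 1/4 = 1/4 ≈ 0.25000)
w = -229 (w = -155 - 74 = -229)
m = 1/4 (m = -1/(2*((-1*2))) = -1/2/(-2) = -1/2*(-1/2) = 1/4 ≈ 0.25000)
l(R) = 49/16 + R/4 (l(R) = 3 + (1/4 + R)/4 = 3 + (1/16 + R/4) = 49/16 + R/4)
((43 - 1*(-431)) + l(-11))*w = ((43 - 1*(-431)) + (49/16 + (1/4)*(-11)))*(-229) = ((43 + 431) + (49/16 - 11/4))*(-229) = (474 + 5/16)*(-229) = (7589/16)*(-229) = -1737881/16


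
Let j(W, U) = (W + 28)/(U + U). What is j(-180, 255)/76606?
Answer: -38/9767265 ≈ -3.8905e-6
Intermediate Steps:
j(W, U) = (28 + W)/(2*U) (j(W, U) = (28 + W)/((2*U)) = (28 + W)*(1/(2*U)) = (28 + W)/(2*U))
j(-180, 255)/76606 = ((1/2)*(28 - 180)/255)/76606 = ((1/2)*(1/255)*(-152))*(1/76606) = -76/255*1/76606 = -38/9767265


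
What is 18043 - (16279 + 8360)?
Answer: -6596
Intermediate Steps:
18043 - (16279 + 8360) = 18043 - 1*24639 = 18043 - 24639 = -6596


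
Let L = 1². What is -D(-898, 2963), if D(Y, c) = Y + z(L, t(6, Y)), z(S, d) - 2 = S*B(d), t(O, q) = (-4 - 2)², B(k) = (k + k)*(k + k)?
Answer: -4288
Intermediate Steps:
B(k) = 4*k² (B(k) = (2*k)*(2*k) = 4*k²)
t(O, q) = 36 (t(O, q) = (-6)² = 36)
L = 1
z(S, d) = 2 + 4*S*d² (z(S, d) = 2 + S*(4*d²) = 2 + 4*S*d²)
D(Y, c) = 5186 + Y (D(Y, c) = Y + (2 + 4*1*36²) = Y + (2 + 4*1*1296) = Y + (2 + 5184) = Y + 5186 = 5186 + Y)
-D(-898, 2963) = -(5186 - 898) = -1*4288 = -4288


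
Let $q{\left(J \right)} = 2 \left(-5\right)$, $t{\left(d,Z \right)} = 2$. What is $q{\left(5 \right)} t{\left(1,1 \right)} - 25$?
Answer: $-45$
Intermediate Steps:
$q{\left(J \right)} = -10$
$q{\left(5 \right)} t{\left(1,1 \right)} - 25 = \left(-10\right) 2 - 25 = -20 - 25 = -45$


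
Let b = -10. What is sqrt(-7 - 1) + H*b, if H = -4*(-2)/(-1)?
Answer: 80 + 2*I*sqrt(2) ≈ 80.0 + 2.8284*I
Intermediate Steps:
H = -8 (H = 8*(-1) = -8)
sqrt(-7 - 1) + H*b = sqrt(-7 - 1) - 8*(-10) = sqrt(-8) + 80 = 2*I*sqrt(2) + 80 = 80 + 2*I*sqrt(2)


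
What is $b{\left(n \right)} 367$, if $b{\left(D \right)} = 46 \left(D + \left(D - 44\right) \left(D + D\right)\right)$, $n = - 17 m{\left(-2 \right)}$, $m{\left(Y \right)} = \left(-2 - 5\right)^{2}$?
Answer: $24651923618$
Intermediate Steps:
$m{\left(Y \right)} = 49$ ($m{\left(Y \right)} = \left(-7\right)^{2} = 49$)
$n = -833$ ($n = \left(-17\right) 49 = -833$)
$b{\left(D \right)} = 46 D + 92 D \left(-44 + D\right)$ ($b{\left(D \right)} = 46 \left(D + \left(-44 + D\right) 2 D\right) = 46 \left(D + 2 D \left(-44 + D\right)\right) = 46 D + 92 D \left(-44 + D\right)$)
$b{\left(n \right)} 367 = 46 \left(-833\right) \left(-87 + 2 \left(-833\right)\right) 367 = 46 \left(-833\right) \left(-87 - 1666\right) 367 = 46 \left(-833\right) \left(-1753\right) 367 = 67171454 \cdot 367 = 24651923618$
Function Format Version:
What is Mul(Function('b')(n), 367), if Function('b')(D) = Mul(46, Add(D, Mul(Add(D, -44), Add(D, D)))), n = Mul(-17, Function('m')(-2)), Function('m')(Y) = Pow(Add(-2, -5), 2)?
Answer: 24651923618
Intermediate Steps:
Function('m')(Y) = 49 (Function('m')(Y) = Pow(-7, 2) = 49)
n = -833 (n = Mul(-17, 49) = -833)
Function('b')(D) = Add(Mul(46, D), Mul(92, D, Add(-44, D))) (Function('b')(D) = Mul(46, Add(D, Mul(Add(-44, D), Mul(2, D)))) = Mul(46, Add(D, Mul(2, D, Add(-44, D)))) = Add(Mul(46, D), Mul(92, D, Add(-44, D))))
Mul(Function('b')(n), 367) = Mul(Mul(46, -833, Add(-87, Mul(2, -833))), 367) = Mul(Mul(46, -833, Add(-87, -1666)), 367) = Mul(Mul(46, -833, -1753), 367) = Mul(67171454, 367) = 24651923618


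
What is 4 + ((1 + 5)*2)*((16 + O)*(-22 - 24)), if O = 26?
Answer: -23180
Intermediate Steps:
4 + ((1 + 5)*2)*((16 + O)*(-22 - 24)) = 4 + ((1 + 5)*2)*((16 + 26)*(-22 - 24)) = 4 + (6*2)*(42*(-46)) = 4 + 12*(-1932) = 4 - 23184 = -23180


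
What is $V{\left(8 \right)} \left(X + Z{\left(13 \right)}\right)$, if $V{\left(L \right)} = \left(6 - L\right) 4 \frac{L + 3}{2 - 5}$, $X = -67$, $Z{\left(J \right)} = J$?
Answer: $-1584$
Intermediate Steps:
$V{\left(L \right)} = \left(-1 - \frac{L}{3}\right) \left(24 - 4 L\right)$ ($V{\left(L \right)} = \left(24 - 4 L\right) \frac{3 + L}{-3} = \left(24 - 4 L\right) \left(3 + L\right) \left(- \frac{1}{3}\right) = \left(24 - 4 L\right) \left(-1 - \frac{L}{3}\right) = \left(-1 - \frac{L}{3}\right) \left(24 - 4 L\right)$)
$V{\left(8 \right)} \left(X + Z{\left(13 \right)}\right) = \left(-24 - 32 + \frac{4 \cdot 8^{2}}{3}\right) \left(-67 + 13\right) = \left(-24 - 32 + \frac{4}{3} \cdot 64\right) \left(-54\right) = \left(-24 - 32 + \frac{256}{3}\right) \left(-54\right) = \frac{88}{3} \left(-54\right) = -1584$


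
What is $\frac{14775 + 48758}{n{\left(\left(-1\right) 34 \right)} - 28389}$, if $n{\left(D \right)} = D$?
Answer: $- \frac{63533}{28423} \approx -2.2353$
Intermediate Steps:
$\frac{14775 + 48758}{n{\left(\left(-1\right) 34 \right)} - 28389} = \frac{14775 + 48758}{\left(-1\right) 34 - 28389} = \frac{63533}{-34 - 28389} = \frac{63533}{-28423} = 63533 \left(- \frac{1}{28423}\right) = - \frac{63533}{28423}$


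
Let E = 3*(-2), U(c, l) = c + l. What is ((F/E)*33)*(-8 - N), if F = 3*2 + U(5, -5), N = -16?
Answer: -264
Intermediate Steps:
F = 6 (F = 3*2 + (5 - 5) = 6 + 0 = 6)
E = -6
((F/E)*33)*(-8 - N) = ((6/(-6))*33)*(-8 - 1*(-16)) = ((6*(-⅙))*33)*(-8 + 16) = -1*33*8 = -33*8 = -264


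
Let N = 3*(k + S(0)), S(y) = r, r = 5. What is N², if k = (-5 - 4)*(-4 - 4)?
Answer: 53361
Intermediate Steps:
k = 72 (k = -9*(-8) = 72)
S(y) = 5
N = 231 (N = 3*(72 + 5) = 3*77 = 231)
N² = 231² = 53361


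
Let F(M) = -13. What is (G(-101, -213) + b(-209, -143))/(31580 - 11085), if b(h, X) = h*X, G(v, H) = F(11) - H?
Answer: 30087/20495 ≈ 1.4680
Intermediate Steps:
G(v, H) = -13 - H
b(h, X) = X*h
(G(-101, -213) + b(-209, -143))/(31580 - 11085) = ((-13 - 1*(-213)) - 143*(-209))/(31580 - 11085) = ((-13 + 213) + 29887)/20495 = (200 + 29887)*(1/20495) = 30087*(1/20495) = 30087/20495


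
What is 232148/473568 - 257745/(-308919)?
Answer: 16147892681/12191179416 ≈ 1.3246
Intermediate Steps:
232148/473568 - 257745/(-308919) = 232148*(1/473568) - 257745*(-1/308919) = 58037/118392 + 85915/102973 = 16147892681/12191179416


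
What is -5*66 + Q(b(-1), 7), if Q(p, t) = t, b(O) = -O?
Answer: -323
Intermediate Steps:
-5*66 + Q(b(-1), 7) = -5*66 + 7 = -330 + 7 = -323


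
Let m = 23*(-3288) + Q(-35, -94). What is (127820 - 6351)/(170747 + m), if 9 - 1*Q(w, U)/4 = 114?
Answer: 121469/94703 ≈ 1.2826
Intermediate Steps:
Q(w, U) = -420 (Q(w, U) = 36 - 4*114 = 36 - 456 = -420)
m = -76044 (m = 23*(-3288) - 420 = -75624 - 420 = -76044)
(127820 - 6351)/(170747 + m) = (127820 - 6351)/(170747 - 76044) = 121469/94703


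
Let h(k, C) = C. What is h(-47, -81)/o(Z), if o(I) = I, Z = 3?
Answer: -27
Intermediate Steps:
h(-47, -81)/o(Z) = -81/3 = -81*1/3 = -27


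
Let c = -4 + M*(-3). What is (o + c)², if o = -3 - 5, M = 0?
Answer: 144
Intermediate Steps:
o = -8
c = -4 (c = -4 + 0*(-3) = -4 + 0 = -4)
(o + c)² = (-8 - 4)² = (-12)² = 144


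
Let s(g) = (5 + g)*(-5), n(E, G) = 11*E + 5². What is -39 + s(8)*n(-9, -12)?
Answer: 4771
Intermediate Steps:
n(E, G) = 25 + 11*E (n(E, G) = 11*E + 25 = 25 + 11*E)
s(g) = -25 - 5*g
-39 + s(8)*n(-9, -12) = -39 + (-25 - 5*8)*(25 + 11*(-9)) = -39 + (-25 - 40)*(25 - 99) = -39 - 65*(-74) = -39 + 4810 = 4771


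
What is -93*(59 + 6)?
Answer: -6045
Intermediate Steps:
-93*(59 + 6) = -93*65 = -6045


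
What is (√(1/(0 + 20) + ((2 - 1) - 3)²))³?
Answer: 729*√5/200 ≈ 8.1505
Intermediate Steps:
(√(1/(0 + 20) + ((2 - 1) - 3)²))³ = (√(1/20 + (1 - 3)²))³ = (√(1/20 + (-2)²))³ = (√(1/20 + 4))³ = (√(81/20))³ = (9*√5/10)³ = 729*√5/200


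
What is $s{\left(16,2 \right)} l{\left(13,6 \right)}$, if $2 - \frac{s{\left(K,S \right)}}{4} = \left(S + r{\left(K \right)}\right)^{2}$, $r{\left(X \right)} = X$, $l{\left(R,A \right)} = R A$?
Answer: $-100464$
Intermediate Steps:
$l{\left(R,A \right)} = A R$
$s{\left(K,S \right)} = 8 - 4 \left(K + S\right)^{2}$ ($s{\left(K,S \right)} = 8 - 4 \left(S + K\right)^{2} = 8 - 4 \left(K + S\right)^{2}$)
$s{\left(16,2 \right)} l{\left(13,6 \right)} = \left(8 - 4 \left(16 + 2\right)^{2}\right) 6 \cdot 13 = \left(8 - 4 \cdot 18^{2}\right) 78 = \left(8 - 1296\right) 78 = \left(-1288\right) 78 = -100464$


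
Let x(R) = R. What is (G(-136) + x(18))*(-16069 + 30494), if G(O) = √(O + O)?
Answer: 259650 + 57700*I*√17 ≈ 2.5965e+5 + 2.379e+5*I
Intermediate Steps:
G(O) = √2*√O (G(O) = √(2*O) = √2*√O)
(G(-136) + x(18))*(-16069 + 30494) = (√2*√(-136) + 18)*(-16069 + 30494) = (√2*(2*I*√34) + 18)*14425 = (4*I*√17 + 18)*14425 = (18 + 4*I*√17)*14425 = 259650 + 57700*I*√17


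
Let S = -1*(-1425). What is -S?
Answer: -1425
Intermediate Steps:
S = 1425
-S = -1*1425 = -1425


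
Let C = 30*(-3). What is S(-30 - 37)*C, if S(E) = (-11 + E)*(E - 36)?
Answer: -723060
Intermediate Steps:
S(E) = (-36 + E)*(-11 + E) (S(E) = (-11 + E)*(-36 + E) = (-36 + E)*(-11 + E))
C = -90
S(-30 - 37)*C = (396 + (-30 - 37)² - 47*(-30 - 37))*(-90) = (396 + (-67)² - 47*(-67))*(-90) = (396 + 4489 + 3149)*(-90) = 8034*(-90) = -723060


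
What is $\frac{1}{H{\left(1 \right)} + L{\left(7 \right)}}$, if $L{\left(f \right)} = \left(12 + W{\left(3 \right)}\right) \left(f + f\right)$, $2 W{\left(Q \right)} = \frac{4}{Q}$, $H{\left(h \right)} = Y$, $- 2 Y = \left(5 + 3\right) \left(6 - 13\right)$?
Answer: $\frac{3}{616} \approx 0.0048701$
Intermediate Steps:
$Y = 28$ ($Y = - \frac{\left(5 + 3\right) \left(6 - 13\right)}{2} = - \frac{8 \left(-7\right)}{2} = \left(- \frac{1}{2}\right) \left(-56\right) = 28$)
$H{\left(h \right)} = 28$
$W{\left(Q \right)} = \frac{2}{Q}$ ($W{\left(Q \right)} = \frac{4 \frac{1}{Q}}{2} = \frac{2}{Q}$)
$L{\left(f \right)} = \frac{76 f}{3}$ ($L{\left(f \right)} = \left(12 + \frac{2}{3}\right) \left(f + f\right) = \left(12 + 2 \cdot \frac{1}{3}\right) 2 f = \left(12 + \frac{2}{3}\right) 2 f = \frac{38 \cdot 2 f}{3} = \frac{76 f}{3}$)
$\frac{1}{H{\left(1 \right)} + L{\left(7 \right)}} = \frac{1}{28 + \frac{76}{3} \cdot 7} = \frac{1}{28 + \frac{532}{3}} = \frac{1}{\frac{616}{3}} = \frac{3}{616}$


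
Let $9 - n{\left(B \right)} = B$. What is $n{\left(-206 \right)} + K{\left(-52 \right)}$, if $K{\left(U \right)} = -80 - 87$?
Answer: $48$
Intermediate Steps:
$n{\left(B \right)} = 9 - B$
$K{\left(U \right)} = -167$ ($K{\left(U \right)} = -80 - 87 = -167$)
$n{\left(-206 \right)} + K{\left(-52 \right)} = \left(9 - -206\right) - 167 = \left(9 + 206\right) - 167 = 215 - 167 = 48$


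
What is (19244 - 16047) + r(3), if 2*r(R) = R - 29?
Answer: 3184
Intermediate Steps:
r(R) = -29/2 + R/2 (r(R) = (R - 29)/2 = (-29 + R)/2 = -29/2 + R/2)
(19244 - 16047) + r(3) = (19244 - 16047) + (-29/2 + (1/2)*3) = 3197 + (-29/2 + 3/2) = 3197 - 13 = 3184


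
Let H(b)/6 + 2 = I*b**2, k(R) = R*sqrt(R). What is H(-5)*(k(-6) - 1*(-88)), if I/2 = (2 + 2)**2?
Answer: 421344 - 28728*I*sqrt(6) ≈ 4.2134e+5 - 70369.0*I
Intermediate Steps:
I = 32 (I = 2*(2 + 2)**2 = 2*4**2 = 2*16 = 32)
k(R) = R**(3/2)
H(b) = -12 + 192*b**2 (H(b) = -12 + 6*(32*b**2) = -12 + 192*b**2)
H(-5)*(k(-6) - 1*(-88)) = (-12 + 192*(-5)**2)*((-6)**(3/2) - 1*(-88)) = (-12 + 192*25)*(-6*I*sqrt(6) + 88) = (-12 + 4800)*(88 - 6*I*sqrt(6)) = 4788*(88 - 6*I*sqrt(6)) = 421344 - 28728*I*sqrt(6)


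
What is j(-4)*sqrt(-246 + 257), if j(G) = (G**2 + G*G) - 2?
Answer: 30*sqrt(11) ≈ 99.499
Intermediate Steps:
j(G) = -2 + 2*G**2 (j(G) = (G**2 + G**2) - 2 = 2*G**2 - 2 = -2 + 2*G**2)
j(-4)*sqrt(-246 + 257) = (-2 + 2*(-4)**2)*sqrt(-246 + 257) = (-2 + 2*16)*sqrt(11) = (-2 + 32)*sqrt(11) = 30*sqrt(11)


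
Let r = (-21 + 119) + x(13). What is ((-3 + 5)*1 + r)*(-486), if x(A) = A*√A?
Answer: -48600 - 6318*√13 ≈ -71380.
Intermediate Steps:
x(A) = A^(3/2)
r = 98 + 13*√13 (r = (-21 + 119) + 13^(3/2) = 98 + 13*√13 ≈ 144.87)
((-3 + 5)*1 + r)*(-486) = ((-3 + 5)*1 + (98 + 13*√13))*(-486) = (2*1 + (98 + 13*√13))*(-486) = (2 + (98 + 13*√13))*(-486) = (100 + 13*√13)*(-486) = -48600 - 6318*√13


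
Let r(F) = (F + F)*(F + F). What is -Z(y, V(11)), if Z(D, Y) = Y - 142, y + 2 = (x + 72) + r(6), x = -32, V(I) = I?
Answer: 131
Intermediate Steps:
r(F) = 4*F**2 (r(F) = (2*F)*(2*F) = 4*F**2)
y = 182 (y = -2 + ((-32 + 72) + 4*6**2) = -2 + (40 + 4*36) = -2 + (40 + 144) = -2 + 184 = 182)
Z(D, Y) = -142 + Y
-Z(y, V(11)) = -(-142 + 11) = -1*(-131) = 131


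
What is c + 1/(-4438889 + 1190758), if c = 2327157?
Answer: 7558910793566/3248131 ≈ 2.3272e+6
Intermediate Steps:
c + 1/(-4438889 + 1190758) = 2327157 + 1/(-4438889 + 1190758) = 2327157 + 1/(-3248131) = 2327157 - 1/3248131 = 7558910793566/3248131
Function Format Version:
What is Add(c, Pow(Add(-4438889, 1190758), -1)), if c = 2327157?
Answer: Rational(7558910793566, 3248131) ≈ 2.3272e+6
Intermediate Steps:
Add(c, Pow(Add(-4438889, 1190758), -1)) = Add(2327157, Pow(Add(-4438889, 1190758), -1)) = Add(2327157, Pow(-3248131, -1)) = Add(2327157, Rational(-1, 3248131)) = Rational(7558910793566, 3248131)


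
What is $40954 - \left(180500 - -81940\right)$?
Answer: $-221486$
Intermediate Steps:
$40954 - \left(180500 - -81940\right) = 40954 - \left(180500 + 81940\right) = 40954 - 262440 = -221486$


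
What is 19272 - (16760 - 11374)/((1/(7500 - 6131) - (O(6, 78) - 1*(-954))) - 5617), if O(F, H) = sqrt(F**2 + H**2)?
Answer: 43316258111663205/2247530906719 - 5047115573*sqrt(170)/6742592720157 ≈ 19273.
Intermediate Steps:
19272 - (16760 - 11374)/((1/(7500 - 6131) - (O(6, 78) - 1*(-954))) - 5617) = 19272 - (16760 - 11374)/((1/(7500 - 6131) - (sqrt(6**2 + 78**2) - 1*(-954))) - 5617) = 19272 - 5386/((1/1369 - (sqrt(36 + 6084) + 954)) - 5617) = 19272 - 5386/((1/1369 - (sqrt(6120) + 954)) - 5617) = 19272 - 5386/((1/1369 - (6*sqrt(170) + 954)) - 5617) = 19272 - 5386/((1/1369 - (954 + 6*sqrt(170))) - 5617) = 19272 - 5386/((1/1369 + (-954 - 6*sqrt(170))) - 5617) = 19272 - 5386/((-1306025/1369 - 6*sqrt(170)) - 5617) = 19272 - 5386/(-8995698/1369 - 6*sqrt(170))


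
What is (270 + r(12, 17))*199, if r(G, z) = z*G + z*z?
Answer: 151837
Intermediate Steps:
r(G, z) = z**2 + G*z (r(G, z) = G*z + z**2 = z**2 + G*z)
(270 + r(12, 17))*199 = (270 + 17*(12 + 17))*199 = (270 + 17*29)*199 = (270 + 493)*199 = 763*199 = 151837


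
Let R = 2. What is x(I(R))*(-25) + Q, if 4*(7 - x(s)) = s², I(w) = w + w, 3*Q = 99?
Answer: -42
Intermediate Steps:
Q = 33 (Q = (⅓)*99 = 33)
I(w) = 2*w
x(s) = 7 - s²/4
x(I(R))*(-25) + Q = (7 - (2*2)²/4)*(-25) + 33 = (7 - ¼*4²)*(-25) + 33 = (7 - ¼*16)*(-25) + 33 = (7 - 4)*(-25) + 33 = 3*(-25) + 33 = -75 + 33 = -42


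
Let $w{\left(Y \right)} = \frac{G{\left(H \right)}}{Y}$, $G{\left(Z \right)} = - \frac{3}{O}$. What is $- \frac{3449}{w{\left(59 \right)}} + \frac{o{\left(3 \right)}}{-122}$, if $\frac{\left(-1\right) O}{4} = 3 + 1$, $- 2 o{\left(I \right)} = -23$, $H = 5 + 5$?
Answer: $- \frac{794428933}{732} \approx -1.0853 \cdot 10^{6}$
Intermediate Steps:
$H = 10$
$o{\left(I \right)} = \frac{23}{2}$ ($o{\left(I \right)} = \left(- \frac{1}{2}\right) \left(-23\right) = \frac{23}{2}$)
$O = -16$ ($O = - 4 \left(3 + 1\right) = \left(-4\right) 4 = -16$)
$G{\left(Z \right)} = \frac{3}{16}$ ($G{\left(Z \right)} = - \frac{3}{-16} = \left(-3\right) \left(- \frac{1}{16}\right) = \frac{3}{16}$)
$w{\left(Y \right)} = \frac{3}{16 Y}$
$- \frac{3449}{w{\left(59 \right)}} + \frac{o{\left(3 \right)}}{-122} = - \frac{3449}{\frac{3}{16} \cdot \frac{1}{59}} + \frac{23}{2 \left(-122\right)} = - \frac{3449}{\frac{3}{16} \cdot \frac{1}{59}} + \frac{23}{2} \left(- \frac{1}{122}\right) = - \frac{3449}{\frac{3}{944}} - \frac{23}{244} = \left(-3449\right) \frac{944}{3} - \frac{23}{244} = - \frac{3255856}{3} - \frac{23}{244} = - \frac{794428933}{732}$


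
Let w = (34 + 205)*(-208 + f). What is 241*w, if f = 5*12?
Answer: -8524652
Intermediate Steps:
f = 60
w = -35372 (w = (34 + 205)*(-208 + 60) = 239*(-148) = -35372)
241*w = 241*(-35372) = -8524652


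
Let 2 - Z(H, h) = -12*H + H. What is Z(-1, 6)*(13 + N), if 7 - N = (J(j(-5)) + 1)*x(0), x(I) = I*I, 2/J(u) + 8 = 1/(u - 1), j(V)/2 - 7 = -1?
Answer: -180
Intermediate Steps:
j(V) = 12 (j(V) = 14 + 2*(-1) = 14 - 2 = 12)
Z(H, h) = 2 + 11*H (Z(H, h) = 2 - (-12*H + H) = 2 - (-11)*H = 2 + 11*H)
J(u) = 2/(-8 + 1/(-1 + u)) (J(u) = 2/(-8 + 1/(u - 1)) = 2/(-8 + 1/(-1 + u)))
x(I) = I²
N = 7 (N = 7 - (2*(1 - 1*12)/(-9 + 8*12) + 1)*0² = 7 - (2*(1 - 12)/(-9 + 96) + 1)*0 = 7 - (2*(-11)/87 + 1)*0 = 7 - (2*(1/87)*(-11) + 1)*0 = 7 - (-22/87 + 1)*0 = 7 - 65*0/87 = 7 - 1*0 = 7 + 0 = 7)
Z(-1, 6)*(13 + N) = (2 + 11*(-1))*(13 + 7) = (2 - 11)*20 = -9*20 = -180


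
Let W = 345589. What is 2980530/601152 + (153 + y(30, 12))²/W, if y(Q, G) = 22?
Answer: 174741443695/34625253088 ≈ 5.0466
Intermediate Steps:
2980530/601152 + (153 + y(30, 12))²/W = 2980530/601152 + (153 + 22)²/345589 = 2980530*(1/601152) + 175²*(1/345589) = 496755/100192 + 30625*(1/345589) = 496755/100192 + 30625/345589 = 174741443695/34625253088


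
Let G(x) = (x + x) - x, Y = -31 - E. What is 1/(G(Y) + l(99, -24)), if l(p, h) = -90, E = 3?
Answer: -1/124 ≈ -0.0080645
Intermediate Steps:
Y = -34 (Y = -31 - 1*3 = -31 - 3 = -34)
G(x) = x (G(x) = 2*x - x = x)
1/(G(Y) + l(99, -24)) = 1/(-34 - 90) = 1/(-124) = -1/124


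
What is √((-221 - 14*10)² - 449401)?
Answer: 2*I*√79770 ≈ 564.87*I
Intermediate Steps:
√((-221 - 14*10)² - 449401) = √((-221 - 140)² - 449401) = √((-361)² - 449401) = √(130321 - 449401) = √(-319080) = 2*I*√79770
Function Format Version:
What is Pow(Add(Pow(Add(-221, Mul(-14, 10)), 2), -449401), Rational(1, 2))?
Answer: Mul(2, I, Pow(79770, Rational(1, 2))) ≈ Mul(564.87, I)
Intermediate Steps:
Pow(Add(Pow(Add(-221, Mul(-14, 10)), 2), -449401), Rational(1, 2)) = Pow(Add(Pow(Add(-221, -140), 2), -449401), Rational(1, 2)) = Pow(Add(Pow(-361, 2), -449401), Rational(1, 2)) = Pow(Add(130321, -449401), Rational(1, 2)) = Pow(-319080, Rational(1, 2)) = Mul(2, I, Pow(79770, Rational(1, 2)))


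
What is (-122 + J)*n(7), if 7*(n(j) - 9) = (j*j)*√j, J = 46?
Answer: -684 - 532*√7 ≈ -2091.5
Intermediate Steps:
n(j) = 9 + j^(5/2)/7 (n(j) = 9 + ((j*j)*√j)/7 = 9 + (j²*√j)/7 = 9 + j^(5/2)/7)
(-122 + J)*n(7) = (-122 + 46)*(9 + 7^(5/2)/7) = -76*(9 + (49*√7)/7) = -76*(9 + 7*√7) = -684 - 532*√7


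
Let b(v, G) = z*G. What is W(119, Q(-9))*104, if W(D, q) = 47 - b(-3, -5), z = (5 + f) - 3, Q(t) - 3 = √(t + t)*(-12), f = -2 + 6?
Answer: 8008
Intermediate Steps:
f = 4
Q(t) = 3 - 12*√2*√t (Q(t) = 3 + √(t + t)*(-12) = 3 + √(2*t)*(-12) = 3 + (√2*√t)*(-12) = 3 - 12*√2*√t)
z = 6 (z = (5 + 4) - 3 = 9 - 3 = 6)
b(v, G) = 6*G
W(D, q) = 77 (W(D, q) = 47 - 6*(-5) = 47 - 1*(-30) = 47 + 30 = 77)
W(119, Q(-9))*104 = 77*104 = 8008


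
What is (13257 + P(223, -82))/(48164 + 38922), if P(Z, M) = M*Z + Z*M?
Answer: -23315/87086 ≈ -0.26772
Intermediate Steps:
P(Z, M) = 2*M*Z (P(Z, M) = M*Z + M*Z = 2*M*Z)
(13257 + P(223, -82))/(48164 + 38922) = (13257 + 2*(-82)*223)/(48164 + 38922) = (13257 - 36572)/87086 = -23315*1/87086 = -23315/87086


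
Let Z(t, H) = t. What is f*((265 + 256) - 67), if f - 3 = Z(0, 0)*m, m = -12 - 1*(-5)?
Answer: 1362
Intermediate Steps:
m = -7 (m = -12 + 5 = -7)
f = 3 (f = 3 + 0*(-7) = 3 + 0 = 3)
f*((265 + 256) - 67) = 3*((265 + 256) - 67) = 3*(521 - 67) = 3*454 = 1362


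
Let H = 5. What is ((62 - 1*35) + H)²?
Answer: 1024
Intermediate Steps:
((62 - 1*35) + H)² = ((62 - 1*35) + 5)² = ((62 - 35) + 5)² = (27 + 5)² = 32² = 1024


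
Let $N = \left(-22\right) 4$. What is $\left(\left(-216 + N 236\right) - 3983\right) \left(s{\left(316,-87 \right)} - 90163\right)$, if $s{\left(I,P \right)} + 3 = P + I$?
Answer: $2245457079$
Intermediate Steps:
$N = -88$
$s{\left(I,P \right)} = -3 + I + P$ ($s{\left(I,P \right)} = -3 + \left(P + I\right) = -3 + \left(I + P\right) = -3 + I + P$)
$\left(\left(-216 + N 236\right) - 3983\right) \left(s{\left(316,-87 \right)} - 90163\right) = \left(\left(-216 - 20768\right) - 3983\right) \left(\left(-3 + 316 - 87\right) - 90163\right) = \left(\left(-216 - 20768\right) - 3983\right) \left(226 - 90163\right) = \left(-20984 - 3983\right) \left(-89937\right) = \left(-24967\right) \left(-89937\right) = 2245457079$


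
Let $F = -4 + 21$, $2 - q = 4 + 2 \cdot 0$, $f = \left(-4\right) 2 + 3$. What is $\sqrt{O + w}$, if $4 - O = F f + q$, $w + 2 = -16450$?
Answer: $i \sqrt{16361} \approx 127.91 i$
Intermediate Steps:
$w = -16452$ ($w = -2 - 16450 = -16452$)
$f = -5$ ($f = -8 + 3 = -5$)
$q = -2$ ($q = 2 - \left(4 + 2 \cdot 0\right) = 2 - \left(4 + 0\right) = 2 - 4 = -2$)
$F = 17$
$O = 91$ ($O = 4 - \left(17 \left(-5\right) - 2\right) = 4 - \left(-85 - 2\right) = 4 - -87 = 4 + 87 = 91$)
$\sqrt{O + w} = \sqrt{91 - 16452} = \sqrt{-16361} = i \sqrt{16361}$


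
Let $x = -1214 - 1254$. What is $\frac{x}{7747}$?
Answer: $- \frac{2468}{7747} \approx -0.31857$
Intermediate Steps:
$x = -2468$ ($x = -1214 - 1254 = -2468$)
$\frac{x}{7747} = - \frac{2468}{7747}$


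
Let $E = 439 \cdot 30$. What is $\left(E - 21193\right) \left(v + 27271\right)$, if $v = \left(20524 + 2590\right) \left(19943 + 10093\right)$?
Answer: $-5570203425625$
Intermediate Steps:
$E = 13170$
$v = 694252104$ ($v = 23114 \cdot 30036 = 694252104$)
$\left(E - 21193\right) \left(v + 27271\right) = \left(13170 - 21193\right) \left(694252104 + 27271\right) = \left(-8023\right) 694279375 = -5570203425625$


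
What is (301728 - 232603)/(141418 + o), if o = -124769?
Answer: 69125/16649 ≈ 4.1519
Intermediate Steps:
(301728 - 232603)/(141418 + o) = (301728 - 232603)/(141418 - 124769) = 69125/16649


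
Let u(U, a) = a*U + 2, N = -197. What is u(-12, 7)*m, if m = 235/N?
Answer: 19270/197 ≈ 97.817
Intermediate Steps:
u(U, a) = 2 + U*a (u(U, a) = U*a + 2 = 2 + U*a)
m = -235/197 (m = 235/(-197) = 235*(-1/197) = -235/197 ≈ -1.1929)
u(-12, 7)*m = (2 - 12*7)*(-235/197) = (2 - 84)*(-235/197) = -82*(-235/197) = 19270/197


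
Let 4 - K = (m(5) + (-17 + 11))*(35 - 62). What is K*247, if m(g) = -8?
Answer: -92378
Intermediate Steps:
K = -374 (K = 4 - (-8 + (-17 + 11))*(35 - 62) = 4 - (-8 - 6)*(-27) = 4 - (-14)*(-27) = 4 - 1*378 = 4 - 378 = -374)
K*247 = -374*247 = -92378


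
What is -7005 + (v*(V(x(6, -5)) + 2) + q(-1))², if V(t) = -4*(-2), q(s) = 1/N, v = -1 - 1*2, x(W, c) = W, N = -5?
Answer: -152324/25 ≈ -6093.0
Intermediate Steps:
v = -3 (v = -1 - 2 = -3)
q(s) = -⅕ (q(s) = 1/(-5) = -⅕)
V(t) = 8
-7005 + (v*(V(x(6, -5)) + 2) + q(-1))² = -7005 + (-3*(8 + 2) - ⅕)² = -7005 + (-3*10 - ⅕)² = -7005 + (-30 - ⅕)² = -7005 + (-151/5)² = -7005 + 22801/25 = -152324/25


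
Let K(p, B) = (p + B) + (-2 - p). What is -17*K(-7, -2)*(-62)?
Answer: -4216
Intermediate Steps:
K(p, B) = -2 + B (K(p, B) = (B + p) + (-2 - p) = -2 + B)
-17*K(-7, -2)*(-62) = -17*(-2 - 2)*(-62) = -17*(-4)*(-62) = 68*(-62) = -4216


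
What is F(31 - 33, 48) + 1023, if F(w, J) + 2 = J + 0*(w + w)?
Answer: 1069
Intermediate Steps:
F(w, J) = -2 + J (F(w, J) = -2 + (J + 0*(w + w)) = -2 + (J + 0*(2*w)) = -2 + (J + 0) = -2 + J)
F(31 - 33, 48) + 1023 = (-2 + 48) + 1023 = 46 + 1023 = 1069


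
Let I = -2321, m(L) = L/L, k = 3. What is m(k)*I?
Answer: -2321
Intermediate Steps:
m(L) = 1
m(k)*I = 1*(-2321) = -2321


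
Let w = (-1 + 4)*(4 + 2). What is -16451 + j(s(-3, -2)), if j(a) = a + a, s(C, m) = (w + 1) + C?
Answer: -16419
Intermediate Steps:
w = 18 (w = 3*6 = 18)
s(C, m) = 19 + C (s(C, m) = (18 + 1) + C = 19 + C)
j(a) = 2*a
-16451 + j(s(-3, -2)) = -16451 + 2*(19 - 3) = -16451 + 2*16 = -16451 + 32 = -16419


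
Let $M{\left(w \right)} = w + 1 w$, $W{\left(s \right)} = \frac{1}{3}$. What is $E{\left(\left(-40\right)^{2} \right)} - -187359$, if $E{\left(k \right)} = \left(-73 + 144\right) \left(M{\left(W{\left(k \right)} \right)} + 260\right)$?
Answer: $\frac{617599}{3} \approx 2.0587 \cdot 10^{5}$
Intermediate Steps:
$W{\left(s \right)} = \frac{1}{3}$
$M{\left(w \right)} = 2 w$ ($M{\left(w \right)} = w + w = 2 w$)
$E{\left(k \right)} = \frac{55522}{3}$ ($E{\left(k \right)} = \left(-73 + 144\right) \left(2 \cdot \frac{1}{3} + 260\right) = 71 \left(\frac{2}{3} + 260\right) = 71 \cdot \frac{782}{3} = \frac{55522}{3}$)
$E{\left(\left(-40\right)^{2} \right)} - -187359 = \frac{55522}{3} - -187359 = \frac{55522}{3} + 187359 = \frac{617599}{3}$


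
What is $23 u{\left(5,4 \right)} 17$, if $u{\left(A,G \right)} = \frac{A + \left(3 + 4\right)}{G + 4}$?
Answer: $\frac{1173}{2} \approx 586.5$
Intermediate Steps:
$u{\left(A,G \right)} = \frac{7 + A}{4 + G}$ ($u{\left(A,G \right)} = \frac{A + 7}{4 + G} = \frac{7 + A}{4 + G}$)
$23 u{\left(5,4 \right)} 17 = 23 \frac{7 + 5}{4 + 4} \cdot 17 = 23 \cdot \frac{1}{8} \cdot 12 \cdot 17 = 23 \cdot \frac{3}{2} \cdot 17 = \frac{69}{2} \cdot 17 = \frac{1173}{2}$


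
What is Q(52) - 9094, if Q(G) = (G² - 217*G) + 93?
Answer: -17581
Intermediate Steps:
Q(G) = 93 + G² - 217*G
Q(52) - 9094 = (93 + 52² - 217*52) - 9094 = (93 + 2704 - 11284) - 9094 = -8487 - 9094 = -17581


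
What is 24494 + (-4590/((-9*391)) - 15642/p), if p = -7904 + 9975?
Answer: 1166425066/47633 ≈ 24488.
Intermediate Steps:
p = 2071
24494 + (-4590/((-9*391)) - 15642/p) = 24494 + (-4590/((-9*391)) - 15642/2071) = 24494 + (-4590/(-3519) - 15642*1/2071) = 24494 + (-4590*(-1/3519) - 15642/2071) = 24494 + (30/23 - 15642/2071) = 24494 - 297636/47633 = 1166425066/47633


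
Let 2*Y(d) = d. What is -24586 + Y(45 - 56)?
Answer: -49183/2 ≈ -24592.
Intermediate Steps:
Y(d) = d/2
-24586 + Y(45 - 56) = -24586 + (45 - 56)/2 = -24586 + (½)*(-11) = -24586 - 11/2 = -49183/2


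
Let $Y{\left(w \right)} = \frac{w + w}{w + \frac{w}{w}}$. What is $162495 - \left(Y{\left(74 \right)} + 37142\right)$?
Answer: $\frac{9401327}{75} \approx 1.2535 \cdot 10^{5}$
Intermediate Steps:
$Y{\left(w \right)} = \frac{2 w}{1 + w}$ ($Y{\left(w \right)} = \frac{2 w}{w + 1} = \frac{2 w}{1 + w}$)
$162495 - \left(Y{\left(74 \right)} + 37142\right) = 162495 - \left(2 \cdot 74 \frac{1}{1 + 74} + 37142\right) = 162495 - \left(2 \cdot 74 \cdot \frac{1}{75} + 37142\right) = 162495 - \left(\frac{148}{75} + 37142\right) = 162495 - \frac{2785798}{75} = \frac{9401327}{75}$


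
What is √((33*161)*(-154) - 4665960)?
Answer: I*√5484162 ≈ 2341.8*I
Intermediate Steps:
√((33*161)*(-154) - 4665960) = √(5313*(-154) - 4665960) = √(-818202 - 4665960) = √(-5484162) = I*√5484162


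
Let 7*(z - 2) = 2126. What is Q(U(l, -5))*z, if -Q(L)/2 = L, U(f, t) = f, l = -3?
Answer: 12840/7 ≈ 1834.3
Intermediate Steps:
z = 2140/7 (z = 2 + (⅐)*2126 = 2 + 2126/7 = 2140/7 ≈ 305.71)
Q(L) = -2*L
Q(U(l, -5))*z = -2*(-3)*(2140/7) = 6*(2140/7) = 12840/7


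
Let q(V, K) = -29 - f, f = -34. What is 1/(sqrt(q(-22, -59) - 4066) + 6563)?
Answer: 6563/43077030 - I*sqrt(4061)/43077030 ≈ 0.00015236 - 1.4793e-6*I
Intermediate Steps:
q(V, K) = 5 (q(V, K) = -29 - 1*(-34) = -29 + 34 = 5)
1/(sqrt(q(-22, -59) - 4066) + 6563) = 1/(sqrt(5 - 4066) + 6563) = 1/(sqrt(-4061) + 6563) = 1/(I*sqrt(4061) + 6563) = 1/(6563 + I*sqrt(4061))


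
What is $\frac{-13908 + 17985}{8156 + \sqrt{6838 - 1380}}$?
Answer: $\frac{615778}{1231757} - \frac{151 \sqrt{5458}}{2463514} \approx 0.49539$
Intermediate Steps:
$\frac{-13908 + 17985}{8156 + \sqrt{6838 - 1380}} = \frac{4077}{8156 + \sqrt{5458}}$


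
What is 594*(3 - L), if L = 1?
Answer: 1188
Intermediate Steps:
594*(3 - L) = 594*(3 - 1*1) = 594*(3 - 1) = 594*2 = 1188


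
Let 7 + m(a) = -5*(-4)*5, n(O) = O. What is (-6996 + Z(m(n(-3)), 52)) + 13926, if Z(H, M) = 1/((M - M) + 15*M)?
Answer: 5405401/780 ≈ 6930.0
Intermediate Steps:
m(a) = 93 (m(a) = -7 - 5*(-4)*5 = -7 + 20*5 = -7 + 100 = 93)
Z(H, M) = 1/(15*M) (Z(H, M) = 1/(0 + 15*M) = 1/(15*M))
(-6996 + Z(m(n(-3)), 52)) + 13926 = (-6996 + (1/15)/52) + 13926 = (-6996 + (1/15)*(1/52)) + 13926 = (-6996 + 1/780) + 13926 = -5456879/780 + 13926 = 5405401/780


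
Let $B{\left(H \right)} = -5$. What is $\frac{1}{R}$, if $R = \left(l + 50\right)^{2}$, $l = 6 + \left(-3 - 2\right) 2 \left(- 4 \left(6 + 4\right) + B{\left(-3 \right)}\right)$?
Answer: $\frac{1}{256036} \approx 3.9057 \cdot 10^{-6}$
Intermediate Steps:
$l = 456$ ($l = 6 + \left(-3 - 2\right) 2 \left(- 4 \left(6 + 4\right) - 5\right) = 6 - 5 \cdot 2 \left(\left(-4\right) 10 - 5\right) = 6 - 5 \cdot 2 \left(-40 - 5\right) = 6 - 5 \cdot 2 \left(-45\right) = 6 - -450 = 6 + 450 = 456$)
$R = 256036$ ($R = \left(456 + 50\right)^{2} = 506^{2} = 256036$)
$\frac{1}{R} = \frac{1}{256036}$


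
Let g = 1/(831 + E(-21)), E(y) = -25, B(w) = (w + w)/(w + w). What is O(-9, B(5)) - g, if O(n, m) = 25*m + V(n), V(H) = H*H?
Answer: 85435/806 ≈ 106.00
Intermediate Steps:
B(w) = 1 (B(w) = (2*w)/((2*w)) = (2*w)*(1/(2*w)) = 1)
V(H) = H²
O(n, m) = n² + 25*m (O(n, m) = 25*m + n² = n² + 25*m)
g = 1/806 (g = 1/(831 - 25) = 1/806 ≈ 0.0012407)
O(-9, B(5)) - g = ((-9)² + 25*1) - 1*1/806 = (81 + 25) - 1/806 = 106 - 1/806 = 85435/806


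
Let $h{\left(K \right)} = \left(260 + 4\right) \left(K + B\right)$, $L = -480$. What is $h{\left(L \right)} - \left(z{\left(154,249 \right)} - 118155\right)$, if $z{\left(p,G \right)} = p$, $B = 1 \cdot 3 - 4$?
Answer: $-8983$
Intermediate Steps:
$B = -1$ ($B = 3 - 4 = -1$)
$h{\left(K \right)} = -264 + 264 K$ ($h{\left(K \right)} = \left(260 + 4\right) \left(K - 1\right) = 264 \left(-1 + K\right) = -264 + 264 K$)
$h{\left(L \right)} - \left(z{\left(154,249 \right)} - 118155\right) = \left(-264 + 264 \left(-480\right)\right) - \left(154 - 118155\right) = \left(-264 - 126720\right) - \left(154 - 118155\right) = -126984 - -118001 = -126984 + 118001 = -8983$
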